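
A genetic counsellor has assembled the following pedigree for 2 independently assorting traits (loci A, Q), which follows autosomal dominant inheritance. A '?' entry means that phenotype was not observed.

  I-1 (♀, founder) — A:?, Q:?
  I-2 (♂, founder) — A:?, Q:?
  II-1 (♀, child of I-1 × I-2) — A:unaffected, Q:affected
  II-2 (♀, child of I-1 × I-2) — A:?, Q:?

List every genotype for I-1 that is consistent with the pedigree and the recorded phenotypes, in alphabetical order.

I-1 ∈ {Aa QQ, Aa Qq, Aa qq, aa QQ, aa Qq, aa qq}

A/I-1 ? ·: aa|Aa
A/I-2 ? ·: aa|Aa
A/II-1 un I-1×I-2: aa
A/II-2 ? I-1×I-2: aa|Aa|AA
⇒ A over [I-1,I-2,II-1,II-2]: 8 consistent
Q/I-1 ? ·: qq|Qq|QQ
Q/I-2 ? ·: qq|Qq|QQ
Q/II-1 aff I-1×I-2: Qq|QQ
Q/II-2 ? I-1×I-2: qq|Qq|QQ
⇒ Q over [I-1,I-2,II-1,II-2]: 21 consistent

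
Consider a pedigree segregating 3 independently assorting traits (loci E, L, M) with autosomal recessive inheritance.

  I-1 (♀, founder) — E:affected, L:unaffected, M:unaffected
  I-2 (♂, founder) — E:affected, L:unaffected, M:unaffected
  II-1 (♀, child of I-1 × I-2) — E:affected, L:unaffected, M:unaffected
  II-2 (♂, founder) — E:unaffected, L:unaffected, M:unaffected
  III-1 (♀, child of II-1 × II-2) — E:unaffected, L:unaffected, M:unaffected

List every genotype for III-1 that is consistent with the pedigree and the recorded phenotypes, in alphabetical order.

III-1 ∈ {Ee LL MM, Ee LL Mm, Ee Ll MM, Ee Ll Mm}

E/I-1 aff ·: ee
E/I-2 aff ·: ee
E/II-1 aff I-1×I-2: ee
E/II-2 un ·: EE|Ee
E/III-1 un II-1×II-2: Ee
⇒ E over [I-1,I-2,II-1,II-2,III-1]: 2 consistent
L/I-1 un ·: LL|Ll
L/I-2 un ·: LL|Ll
L/II-1 un I-1×I-2: LL|Ll
L/II-2 un ·: LL|Ll
L/III-1 un II-1×II-2: LL|Ll
⇒ L over [I-1,I-2,II-1,II-2,III-1]: 24 consistent
M/I-1 un ·: MM|Mm
M/I-2 un ·: MM|Mm
M/II-1 un I-1×I-2: MM|Mm
M/II-2 un ·: MM|Mm
M/III-1 un II-1×II-2: MM|Mm
⇒ M over [I-1,I-2,II-1,II-2,III-1]: 24 consistent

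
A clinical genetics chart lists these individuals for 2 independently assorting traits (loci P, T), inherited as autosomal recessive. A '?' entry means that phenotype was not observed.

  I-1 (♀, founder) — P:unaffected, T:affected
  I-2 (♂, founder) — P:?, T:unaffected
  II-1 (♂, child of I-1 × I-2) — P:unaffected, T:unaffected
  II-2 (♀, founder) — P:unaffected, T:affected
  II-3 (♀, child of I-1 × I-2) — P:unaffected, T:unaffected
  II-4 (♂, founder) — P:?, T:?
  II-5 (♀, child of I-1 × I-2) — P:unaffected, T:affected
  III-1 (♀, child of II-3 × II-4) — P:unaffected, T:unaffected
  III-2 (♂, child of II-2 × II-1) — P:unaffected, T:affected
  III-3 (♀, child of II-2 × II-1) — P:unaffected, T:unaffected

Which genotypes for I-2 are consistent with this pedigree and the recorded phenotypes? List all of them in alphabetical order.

I-2 ∈ {PP Tt, Pp Tt, pp Tt}

P/I-1 un ·: PP|Pp
P/I-2 ? ·: PP|Pp|pp
P/II-1 un I-1×I-2: PP|Pp
P/II-2 un ·: PP|Pp
P/II-3 un I-1×I-2: PP|Pp
P/II-4 ? ·: PP|Pp|pp
P/II-5 un I-1×I-2: PP|Pp
P/III-1 un II-3×II-4: PP|Pp
P/III-2 un II-2×II-1: PP|Pp
P/III-3 un II-2×II-1: PP|Pp
⇒ P over [I-1,I-2,II-1,II-2,II-3,II-4,II-5,III-1,III-2,III-3]: 802 consistent
T/I-1 aff ·: tt
T/I-2 un ·: Tt
T/II-1 un I-1×I-2: Tt
T/II-2 aff ·: tt
T/II-3 un I-1×I-2: Tt
T/II-4 ? ·: TT|Tt|tt
T/II-5 aff I-1×I-2: tt
T/III-1 un II-3×II-4: TT|Tt
T/III-2 aff II-2×II-1: tt
T/III-3 un II-2×II-1: Tt
⇒ T over [I-1,I-2,II-1,II-2,II-3,II-4,II-5,III-1,III-2,III-3]: 5 consistent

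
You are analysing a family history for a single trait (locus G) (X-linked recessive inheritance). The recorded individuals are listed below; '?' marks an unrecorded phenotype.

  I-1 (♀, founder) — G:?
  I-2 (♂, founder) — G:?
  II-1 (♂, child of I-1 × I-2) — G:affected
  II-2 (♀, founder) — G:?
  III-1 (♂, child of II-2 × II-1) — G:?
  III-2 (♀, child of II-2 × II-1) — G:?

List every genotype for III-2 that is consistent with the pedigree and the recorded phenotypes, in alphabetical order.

G/I-1 ? ·: X^GX^g|X^gX^g
G/I-2 ? ·: X^GY|X^gY
G/II-1 aff I-1×I-2: X^gY
G/II-2 ? ·: X^GX^G|X^GX^g|X^gX^g
G/III-1 ? II-2×II-1: X^GY|X^gY
G/III-2 ? II-2×II-1: X^GX^g|X^gX^g
⇒ G over [I-1,I-2,II-1,II-2,III-1,III-2]: 24 consistent

III-2 ∈ {X^GX^g, X^gX^g}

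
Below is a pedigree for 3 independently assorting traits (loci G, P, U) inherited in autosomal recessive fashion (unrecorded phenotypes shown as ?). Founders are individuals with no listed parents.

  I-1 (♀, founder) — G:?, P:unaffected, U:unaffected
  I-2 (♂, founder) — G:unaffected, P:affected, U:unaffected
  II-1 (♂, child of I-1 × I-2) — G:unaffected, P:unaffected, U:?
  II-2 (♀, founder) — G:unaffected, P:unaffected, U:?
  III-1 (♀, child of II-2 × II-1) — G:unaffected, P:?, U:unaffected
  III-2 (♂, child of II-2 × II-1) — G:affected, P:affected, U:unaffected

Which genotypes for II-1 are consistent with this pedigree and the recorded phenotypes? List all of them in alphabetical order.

II-1 ∈ {Gg Pp UU, Gg Pp Uu, Gg Pp uu}

G/I-1 ? ·: GG|Gg|gg
G/I-2 un ·: GG|Gg
G/II-1 un I-1×I-2: Gg
G/II-2 un ·: Gg
G/III-1 un II-2×II-1: GG|Gg
G/III-2 aff II-2×II-1: gg
⇒ G over [I-1,I-2,II-1,II-2,III-1,III-2]: 10 consistent
P/I-1 un ·: PP|Pp
P/I-2 aff ·: pp
P/II-1 un I-1×I-2: Pp
P/II-2 un ·: Pp
P/III-1 ? II-2×II-1: PP|Pp|pp
P/III-2 aff II-2×II-1: pp
⇒ P over [I-1,I-2,II-1,II-2,III-1,III-2]: 6 consistent
U/I-1 un ·: UU|Uu
U/I-2 un ·: UU|Uu
U/II-1 ? I-1×I-2: UU|Uu|uu
U/II-2 ? ·: UU|Uu|uu
U/III-1 un II-2×II-1: UU|Uu
U/III-2 un II-2×II-1: UU|Uu
⇒ U over [I-1,I-2,II-1,II-2,III-1,III-2]: 53 consistent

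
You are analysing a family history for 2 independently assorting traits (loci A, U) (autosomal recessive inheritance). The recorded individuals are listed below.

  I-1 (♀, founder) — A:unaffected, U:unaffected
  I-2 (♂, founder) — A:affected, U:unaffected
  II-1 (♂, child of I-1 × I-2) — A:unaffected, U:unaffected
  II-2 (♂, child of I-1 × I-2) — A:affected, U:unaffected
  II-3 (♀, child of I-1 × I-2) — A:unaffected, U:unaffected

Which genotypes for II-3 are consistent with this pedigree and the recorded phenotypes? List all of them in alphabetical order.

A/I-1 un ·: Aa
A/I-2 aff ·: aa
A/II-1 un I-1×I-2: Aa
A/II-2 aff I-1×I-2: aa
A/II-3 un I-1×I-2: Aa
⇒ A over [I-1,I-2,II-1,II-2,II-3]: 1 consistent
U/I-1 un ·: UU|Uu
U/I-2 un ·: UU|Uu
U/II-1 un I-1×I-2: UU|Uu
U/II-2 un I-1×I-2: UU|Uu
U/II-3 un I-1×I-2: UU|Uu
⇒ U over [I-1,I-2,II-1,II-2,II-3]: 25 consistent

II-3 ∈ {Aa UU, Aa Uu}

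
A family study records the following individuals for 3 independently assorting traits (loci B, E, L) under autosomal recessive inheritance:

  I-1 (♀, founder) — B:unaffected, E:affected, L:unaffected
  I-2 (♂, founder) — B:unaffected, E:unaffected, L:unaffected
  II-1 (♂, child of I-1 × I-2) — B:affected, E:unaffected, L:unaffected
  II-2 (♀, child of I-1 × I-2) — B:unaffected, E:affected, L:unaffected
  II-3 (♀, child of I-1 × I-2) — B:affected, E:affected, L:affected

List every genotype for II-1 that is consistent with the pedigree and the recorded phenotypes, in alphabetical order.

II-1 ∈ {bb Ee LL, bb Ee Ll}

B/I-1 un ·: Bb
B/I-2 un ·: Bb
B/II-1 aff I-1×I-2: bb
B/II-2 un I-1×I-2: BB|Bb
B/II-3 aff I-1×I-2: bb
⇒ B over [I-1,I-2,II-1,II-2,II-3]: 2 consistent
E/I-1 aff ·: ee
E/I-2 un ·: Ee
E/II-1 un I-1×I-2: Ee
E/II-2 aff I-1×I-2: ee
E/II-3 aff I-1×I-2: ee
⇒ E over [I-1,I-2,II-1,II-2,II-3]: 1 consistent
L/I-1 un ·: Ll
L/I-2 un ·: Ll
L/II-1 un I-1×I-2: LL|Ll
L/II-2 un I-1×I-2: LL|Ll
L/II-3 aff I-1×I-2: ll
⇒ L over [I-1,I-2,II-1,II-2,II-3]: 4 consistent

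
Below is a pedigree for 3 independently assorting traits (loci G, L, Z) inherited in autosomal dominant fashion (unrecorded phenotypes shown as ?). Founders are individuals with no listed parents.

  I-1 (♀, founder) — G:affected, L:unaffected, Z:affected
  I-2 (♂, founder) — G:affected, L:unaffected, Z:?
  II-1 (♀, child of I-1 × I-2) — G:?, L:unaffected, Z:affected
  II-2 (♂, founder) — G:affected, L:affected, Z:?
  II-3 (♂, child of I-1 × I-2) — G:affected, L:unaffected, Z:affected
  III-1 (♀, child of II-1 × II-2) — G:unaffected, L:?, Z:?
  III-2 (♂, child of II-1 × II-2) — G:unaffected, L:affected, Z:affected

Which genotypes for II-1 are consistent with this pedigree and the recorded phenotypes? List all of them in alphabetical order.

G/I-1 aff ·: Gg|GG
G/I-2 aff ·: Gg|GG
G/II-1 ? I-1×I-2: gg|Gg
G/II-2 aff ·: Gg
G/II-3 aff I-1×I-2: Gg|GG
G/III-1 un II-1×II-2: gg
G/III-2 un II-1×II-2: gg
⇒ G over [I-1,I-2,II-1,II-2,II-3,III-1,III-2]: 8 consistent
L/I-1 un ·: ll
L/I-2 un ·: ll
L/II-1 un I-1×I-2: ll
L/II-2 aff ·: Ll|LL
L/II-3 un I-1×I-2: ll
L/III-1 ? II-1×II-2: ll|Ll
L/III-2 aff II-1×II-2: Ll
⇒ L over [I-1,I-2,II-1,II-2,II-3,III-1,III-2]: 3 consistent
Z/I-1 aff ·: Zz|ZZ
Z/I-2 ? ·: zz|Zz|ZZ
Z/II-1 aff I-1×I-2: Zz|ZZ
Z/II-2 ? ·: zz|Zz|ZZ
Z/II-3 aff I-1×I-2: Zz|ZZ
Z/III-1 ? II-1×II-2: zz|Zz|ZZ
Z/III-2 aff II-1×II-2: Zz|ZZ
⇒ Z over [I-1,I-2,II-1,II-2,II-3,III-1,III-2]: 138 consistent

II-1 ∈ {Gg ll ZZ, Gg ll Zz, gg ll ZZ, gg ll Zz}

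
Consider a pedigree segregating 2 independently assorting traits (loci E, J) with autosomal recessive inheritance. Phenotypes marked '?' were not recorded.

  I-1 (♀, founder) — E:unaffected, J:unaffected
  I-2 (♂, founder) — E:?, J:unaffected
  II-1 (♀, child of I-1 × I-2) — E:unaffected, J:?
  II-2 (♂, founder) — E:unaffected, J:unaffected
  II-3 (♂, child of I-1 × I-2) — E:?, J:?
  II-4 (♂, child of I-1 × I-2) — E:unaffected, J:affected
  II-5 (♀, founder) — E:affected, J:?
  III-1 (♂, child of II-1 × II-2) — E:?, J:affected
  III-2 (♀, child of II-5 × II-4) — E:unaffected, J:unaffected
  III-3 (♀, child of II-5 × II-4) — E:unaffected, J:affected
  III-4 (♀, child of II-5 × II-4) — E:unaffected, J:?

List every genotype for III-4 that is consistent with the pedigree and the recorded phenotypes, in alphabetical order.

E/I-1 un ·: EE|Ee
E/I-2 ? ·: EE|Ee|ee
E/II-1 un I-1×I-2: EE|Ee
E/II-2 un ·: EE|Ee
E/II-3 ? I-1×I-2: EE|Ee|ee
E/II-4 un I-1×I-2: EE|Ee
E/II-5 aff ·: ee
E/III-1 ? II-1×II-2: EE|Ee|ee
E/III-2 un II-5×II-4: Ee
E/III-3 un II-5×II-4: Ee
E/III-4 un II-5×II-4: Ee
⇒ E over [I-1,I-2,II-1,II-2,II-3,II-4,II-5,III-1,III-2,III-3,III-4]: 130 consistent
J/I-1 un ·: Jj
J/I-2 un ·: Jj
J/II-1 ? I-1×I-2: Jj|jj
J/II-2 un ·: Jj
J/II-3 ? I-1×I-2: JJ|Jj|jj
J/II-4 aff I-1×I-2: jj
J/II-5 ? ·: Jj
J/III-1 aff II-1×II-2: jj
J/III-2 un II-5×II-4: Jj
J/III-3 aff II-5×II-4: jj
J/III-4 ? II-5×II-4: Jj|jj
⇒ J over [I-1,I-2,II-1,II-2,II-3,II-4,II-5,III-1,III-2,III-3,III-4]: 12 consistent

III-4 ∈ {Ee Jj, Ee jj}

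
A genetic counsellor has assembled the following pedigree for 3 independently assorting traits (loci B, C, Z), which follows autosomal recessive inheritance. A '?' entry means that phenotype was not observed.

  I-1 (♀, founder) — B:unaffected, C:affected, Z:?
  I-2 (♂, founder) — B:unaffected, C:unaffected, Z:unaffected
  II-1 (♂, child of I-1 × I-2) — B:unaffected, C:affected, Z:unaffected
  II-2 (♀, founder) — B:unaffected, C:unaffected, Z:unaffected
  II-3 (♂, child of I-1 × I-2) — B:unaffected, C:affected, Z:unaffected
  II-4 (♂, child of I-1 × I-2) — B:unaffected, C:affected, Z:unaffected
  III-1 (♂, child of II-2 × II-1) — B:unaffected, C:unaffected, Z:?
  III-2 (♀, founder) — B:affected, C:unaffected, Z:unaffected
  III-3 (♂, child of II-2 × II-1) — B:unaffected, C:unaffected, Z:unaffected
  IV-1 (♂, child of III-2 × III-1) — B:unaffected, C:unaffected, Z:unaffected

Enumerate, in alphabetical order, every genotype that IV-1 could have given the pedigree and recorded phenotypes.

B/I-1 un ·: BB|Bb
B/I-2 un ·: BB|Bb
B/II-1 un I-1×I-2: BB|Bb
B/II-2 un ·: BB|Bb
B/II-3 un I-1×I-2: BB|Bb
B/II-4 un I-1×I-2: BB|Bb
B/III-1 un II-2×II-1: BB|Bb
B/III-2 aff ·: bb
B/III-3 un II-2×II-1: BB|Bb
B/IV-1 un III-2×III-1: Bb
⇒ B over [I-1,I-2,II-1,II-2,II-3,II-4,III-1,III-2,III-3,IV-1]: 161 consistent
C/I-1 aff ·: cc
C/I-2 un ·: Cc
C/II-1 aff I-1×I-2: cc
C/II-2 un ·: CC|Cc
C/II-3 aff I-1×I-2: cc
C/II-4 aff I-1×I-2: cc
C/III-1 un II-2×II-1: Cc
C/III-2 un ·: CC|Cc
C/III-3 un II-2×II-1: Cc
C/IV-1 un III-2×III-1: CC|Cc
⇒ C over [I-1,I-2,II-1,II-2,II-3,II-4,III-1,III-2,III-3,IV-1]: 8 consistent
Z/I-1 ? ·: ZZ|Zz|zz
Z/I-2 un ·: ZZ|Zz
Z/II-1 un I-1×I-2: ZZ|Zz
Z/II-2 un ·: ZZ|Zz
Z/II-3 un I-1×I-2: ZZ|Zz
Z/II-4 un I-1×I-2: ZZ|Zz
Z/III-1 ? II-2×II-1: ZZ|Zz|zz
Z/III-2 un ·: ZZ|Zz
Z/III-3 un II-2×II-1: ZZ|Zz
Z/IV-1 un III-2×III-1: ZZ|Zz
⇒ Z over [I-1,I-2,II-1,II-2,II-3,II-4,III-1,III-2,III-3,IV-1]: 669 consistent

IV-1 ∈ {Bb CC ZZ, Bb CC Zz, Bb Cc ZZ, Bb Cc Zz}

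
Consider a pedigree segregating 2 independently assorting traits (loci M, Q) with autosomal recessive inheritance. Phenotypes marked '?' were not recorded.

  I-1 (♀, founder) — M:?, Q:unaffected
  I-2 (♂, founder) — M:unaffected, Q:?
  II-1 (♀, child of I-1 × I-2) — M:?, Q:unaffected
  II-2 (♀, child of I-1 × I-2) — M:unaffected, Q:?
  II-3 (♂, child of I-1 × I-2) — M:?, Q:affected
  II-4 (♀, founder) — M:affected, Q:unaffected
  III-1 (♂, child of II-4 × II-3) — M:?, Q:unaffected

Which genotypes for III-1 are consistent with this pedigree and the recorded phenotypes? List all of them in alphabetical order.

M/I-1 ? ·: MM|Mm|mm
M/I-2 un ·: MM|Mm
M/II-1 ? I-1×I-2: MM|Mm|mm
M/II-2 un I-1×I-2: MM|Mm
M/II-3 ? I-1×I-2: MM|Mm|mm
M/II-4 aff ·: mm
M/III-1 ? II-4×II-3: Mm|mm
⇒ M over [I-1,I-2,II-1,II-2,II-3,II-4,III-1]: 57 consistent
Q/I-1 un ·: Qq
Q/I-2 ? ·: Qq|qq
Q/II-1 un I-1×I-2: QQ|Qq
Q/II-2 ? I-1×I-2: QQ|Qq|qq
Q/II-3 aff I-1×I-2: qq
Q/II-4 un ·: QQ|Qq
Q/III-1 un II-4×II-3: Qq
⇒ Q over [I-1,I-2,II-1,II-2,II-3,II-4,III-1]: 16 consistent

III-1 ∈ {Mm Qq, mm Qq}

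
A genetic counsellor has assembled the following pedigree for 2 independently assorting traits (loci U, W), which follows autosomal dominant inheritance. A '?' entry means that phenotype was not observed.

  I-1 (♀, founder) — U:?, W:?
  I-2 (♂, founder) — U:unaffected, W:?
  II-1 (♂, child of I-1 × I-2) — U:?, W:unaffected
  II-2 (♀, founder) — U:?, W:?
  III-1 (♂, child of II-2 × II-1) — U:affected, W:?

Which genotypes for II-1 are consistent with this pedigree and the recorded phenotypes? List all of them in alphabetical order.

II-1 ∈ {Uu ww, uu ww}

U/I-1 ? ·: uu|Uu|UU
U/I-2 un ·: uu
U/II-1 ? I-1×I-2: uu|Uu
U/II-2 ? ·: uu|Uu|UU
U/III-1 aff II-2×II-1: Uu|UU
⇒ U over [I-1,I-2,II-1,II-2,III-1]: 14 consistent
W/I-1 ? ·: ww|Ww
W/I-2 ? ·: ww|Ww
W/II-1 un I-1×I-2: ww
W/II-2 ? ·: ww|Ww|WW
W/III-1 ? II-2×II-1: ww|Ww
⇒ W over [I-1,I-2,II-1,II-2,III-1]: 16 consistent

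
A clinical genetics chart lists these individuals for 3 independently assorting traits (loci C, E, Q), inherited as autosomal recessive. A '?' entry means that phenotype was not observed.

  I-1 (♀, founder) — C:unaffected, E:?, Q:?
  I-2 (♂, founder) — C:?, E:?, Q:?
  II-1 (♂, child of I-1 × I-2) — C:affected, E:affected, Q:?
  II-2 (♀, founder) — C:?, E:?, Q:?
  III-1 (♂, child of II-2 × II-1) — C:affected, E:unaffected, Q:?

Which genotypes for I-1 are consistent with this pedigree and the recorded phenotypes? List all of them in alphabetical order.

C/I-1 un ·: Cc
C/I-2 ? ·: Cc|cc
C/II-1 aff I-1×I-2: cc
C/II-2 ? ·: Cc|cc
C/III-1 aff II-2×II-1: cc
⇒ C over [I-1,I-2,II-1,II-2,III-1]: 4 consistent
E/I-1 ? ·: Ee|ee
E/I-2 ? ·: Ee|ee
E/II-1 aff I-1×I-2: ee
E/II-2 ? ·: EE|Ee
E/III-1 un II-2×II-1: Ee
⇒ E over [I-1,I-2,II-1,II-2,III-1]: 8 consistent
Q/I-1 ? ·: QQ|Qq|qq
Q/I-2 ? ·: QQ|Qq|qq
Q/II-1 ? I-1×I-2: QQ|Qq|qq
Q/II-2 ? ·: QQ|Qq|qq
Q/III-1 ? II-2×II-1: QQ|Qq|qq
⇒ Q over [I-1,I-2,II-1,II-2,III-1]: 81 consistent

I-1 ∈ {Cc Ee QQ, Cc Ee Qq, Cc Ee qq, Cc ee QQ, Cc ee Qq, Cc ee qq}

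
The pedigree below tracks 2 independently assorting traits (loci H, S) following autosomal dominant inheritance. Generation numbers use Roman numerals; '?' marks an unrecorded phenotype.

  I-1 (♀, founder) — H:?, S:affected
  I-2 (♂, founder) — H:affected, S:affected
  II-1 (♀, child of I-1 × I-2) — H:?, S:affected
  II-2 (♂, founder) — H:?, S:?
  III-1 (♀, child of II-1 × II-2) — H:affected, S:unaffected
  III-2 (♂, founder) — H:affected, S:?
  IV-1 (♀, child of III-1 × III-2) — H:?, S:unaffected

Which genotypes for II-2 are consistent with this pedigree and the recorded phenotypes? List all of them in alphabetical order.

H/I-1 ? ·: hh|Hh|HH
H/I-2 aff ·: Hh|HH
H/II-1 ? I-1×I-2: hh|Hh|HH
H/II-2 ? ·: hh|Hh|HH
H/III-1 aff II-1×II-2: Hh|HH
H/III-2 aff ·: Hh|HH
H/IV-1 ? III-1×III-2: hh|Hh|HH
⇒ H over [I-1,I-2,II-1,II-2,III-1,III-2,IV-1]: 189 consistent
S/I-1 aff ·: Ss|SS
S/I-2 aff ·: Ss|SS
S/II-1 aff I-1×I-2: Ss
S/II-2 ? ·: ss|Ss
S/III-1 un II-1×II-2: ss
S/III-2 ? ·: ss|Ss
S/IV-1 un III-1×III-2: ss
⇒ S over [I-1,I-2,II-1,II-2,III-1,III-2,IV-1]: 12 consistent

II-2 ∈ {HH Ss, HH ss, Hh Ss, Hh ss, hh Ss, hh ss}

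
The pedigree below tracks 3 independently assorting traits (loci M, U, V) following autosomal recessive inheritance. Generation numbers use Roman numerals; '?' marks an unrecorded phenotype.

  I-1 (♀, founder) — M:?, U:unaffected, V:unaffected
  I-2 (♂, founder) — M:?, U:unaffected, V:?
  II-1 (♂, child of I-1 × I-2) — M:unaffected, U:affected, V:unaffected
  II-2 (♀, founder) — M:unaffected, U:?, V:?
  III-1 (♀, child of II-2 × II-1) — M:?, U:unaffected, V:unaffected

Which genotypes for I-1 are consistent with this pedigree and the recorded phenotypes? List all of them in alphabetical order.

M/I-1 ? ·: MM|Mm|mm
M/I-2 ? ·: MM|Mm|mm
M/II-1 un I-1×I-2: MM|Mm
M/II-2 un ·: MM|Mm
M/III-1 ? II-2×II-1: MM|Mm|mm
⇒ M over [I-1,I-2,II-1,II-2,III-1]: 47 consistent
U/I-1 un ·: Uu
U/I-2 un ·: Uu
U/II-1 aff I-1×I-2: uu
U/II-2 ? ·: UU|Uu
U/III-1 un II-2×II-1: Uu
⇒ U over [I-1,I-2,II-1,II-2,III-1]: 2 consistent
V/I-1 un ·: VV|Vv
V/I-2 ? ·: VV|Vv|vv
V/II-1 un I-1×I-2: VV|Vv
V/II-2 ? ·: VV|Vv|vv
V/III-1 un II-2×II-1: VV|Vv
⇒ V over [I-1,I-2,II-1,II-2,III-1]: 41 consistent

I-1 ∈ {MM Uu VV, MM Uu Vv, Mm Uu VV, Mm Uu Vv, mm Uu VV, mm Uu Vv}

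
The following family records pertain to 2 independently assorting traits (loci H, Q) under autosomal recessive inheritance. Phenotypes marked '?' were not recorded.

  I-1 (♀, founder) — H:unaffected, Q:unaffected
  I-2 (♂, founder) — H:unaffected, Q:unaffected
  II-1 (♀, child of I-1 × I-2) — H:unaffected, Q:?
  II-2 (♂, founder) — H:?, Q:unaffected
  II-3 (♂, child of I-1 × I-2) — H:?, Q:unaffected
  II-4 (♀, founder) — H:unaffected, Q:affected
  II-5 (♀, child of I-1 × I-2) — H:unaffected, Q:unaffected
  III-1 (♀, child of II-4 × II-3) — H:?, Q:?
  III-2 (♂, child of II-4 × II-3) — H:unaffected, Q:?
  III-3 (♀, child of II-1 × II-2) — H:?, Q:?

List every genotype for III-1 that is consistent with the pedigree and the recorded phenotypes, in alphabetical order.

H/I-1 un ·: HH|Hh
H/I-2 un ·: HH|Hh
H/II-1 un I-1×I-2: HH|Hh
H/II-2 ? ·: HH|Hh|hh
H/II-3 ? I-1×I-2: HH|Hh|hh
H/II-4 un ·: HH|Hh
H/II-5 un I-1×I-2: HH|Hh
H/III-1 ? II-4×II-3: HH|Hh|hh
H/III-2 un II-4×II-3: HH|Hh
H/III-3 ? II-1×II-2: HH|Hh|hh
⇒ H over [I-1,I-2,II-1,II-2,II-3,II-4,II-5,III-1,III-2,III-3]: 1076 consistent
Q/I-1 un ·: QQ|Qq
Q/I-2 un ·: QQ|Qq
Q/II-1 ? I-1×I-2: QQ|Qq|qq
Q/II-2 un ·: QQ|Qq
Q/II-3 un I-1×I-2: QQ|Qq
Q/II-4 aff ·: qq
Q/II-5 un I-1×I-2: QQ|Qq
Q/III-1 ? II-4×II-3: Qq|qq
Q/III-2 ? II-4×II-3: Qq|qq
Q/III-3 ? II-1×II-2: QQ|Qq|qq
⇒ Q over [I-1,I-2,II-1,II-2,II-3,II-4,II-5,III-1,III-2,III-3]: 273 consistent

III-1 ∈ {HH Qq, HH qq, Hh Qq, Hh qq, hh Qq, hh qq}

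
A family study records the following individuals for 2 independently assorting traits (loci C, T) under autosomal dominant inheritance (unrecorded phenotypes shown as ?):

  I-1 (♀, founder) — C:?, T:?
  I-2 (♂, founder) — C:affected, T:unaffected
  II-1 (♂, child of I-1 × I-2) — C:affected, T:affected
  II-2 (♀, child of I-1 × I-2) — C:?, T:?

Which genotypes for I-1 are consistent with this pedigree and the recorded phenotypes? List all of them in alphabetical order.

I-1 ∈ {CC TT, CC Tt, Cc TT, Cc Tt, cc TT, cc Tt}

C/I-1 ? ·: cc|Cc|CC
C/I-2 aff ·: Cc|CC
C/II-1 aff I-1×I-2: Cc|CC
C/II-2 ? I-1×I-2: cc|Cc|CC
⇒ C over [I-1,I-2,II-1,II-2]: 18 consistent
T/I-1 ? ·: Tt|TT
T/I-2 un ·: tt
T/II-1 aff I-1×I-2: Tt
T/II-2 ? I-1×I-2: tt|Tt
⇒ T over [I-1,I-2,II-1,II-2]: 3 consistent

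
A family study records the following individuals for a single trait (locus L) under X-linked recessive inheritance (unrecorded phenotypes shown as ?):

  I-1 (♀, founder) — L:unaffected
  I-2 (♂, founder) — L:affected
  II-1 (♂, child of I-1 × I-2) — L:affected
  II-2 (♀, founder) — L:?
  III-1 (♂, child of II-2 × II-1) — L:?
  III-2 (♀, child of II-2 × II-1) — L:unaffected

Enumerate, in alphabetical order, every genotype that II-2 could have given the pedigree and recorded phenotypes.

II-2 ∈ {X^LX^L, X^LX^l}

L/I-1 un ·: X^LX^l
L/I-2 aff ·: X^lY
L/II-1 aff I-1×I-2: X^lY
L/II-2 ? ·: X^LX^L|X^LX^l
L/III-1 ? II-2×II-1: X^LY|X^lY
L/III-2 un II-2×II-1: X^LX^l
⇒ L over [I-1,I-2,II-1,II-2,III-1,III-2]: 3 consistent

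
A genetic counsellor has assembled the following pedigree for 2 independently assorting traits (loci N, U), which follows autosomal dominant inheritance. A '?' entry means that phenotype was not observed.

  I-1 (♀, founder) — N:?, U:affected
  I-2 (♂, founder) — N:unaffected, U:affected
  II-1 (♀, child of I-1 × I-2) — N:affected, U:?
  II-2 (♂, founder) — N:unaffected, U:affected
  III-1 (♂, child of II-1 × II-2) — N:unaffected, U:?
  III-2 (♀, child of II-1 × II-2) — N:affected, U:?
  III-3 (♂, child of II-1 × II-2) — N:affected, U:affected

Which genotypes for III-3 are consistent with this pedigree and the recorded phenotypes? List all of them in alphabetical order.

III-3 ∈ {Nn UU, Nn Uu}

N/I-1 ? ·: Nn|NN
N/I-2 un ·: nn
N/II-1 aff I-1×I-2: Nn
N/II-2 un ·: nn
N/III-1 un II-1×II-2: nn
N/III-2 aff II-1×II-2: Nn
N/III-3 aff II-1×II-2: Nn
⇒ N over [I-1,I-2,II-1,II-2,III-1,III-2,III-3]: 2 consistent
U/I-1 aff ·: Uu|UU
U/I-2 aff ·: Uu|UU
U/II-1 ? I-1×I-2: uu|Uu|UU
U/II-2 aff ·: Uu|UU
U/III-1 ? II-1×II-2: uu|Uu|UU
U/III-2 ? II-1×II-2: uu|Uu|UU
U/III-3 aff II-1×II-2: Uu|UU
⇒ U over [I-1,I-2,II-1,II-2,III-1,III-2,III-3]: 119 consistent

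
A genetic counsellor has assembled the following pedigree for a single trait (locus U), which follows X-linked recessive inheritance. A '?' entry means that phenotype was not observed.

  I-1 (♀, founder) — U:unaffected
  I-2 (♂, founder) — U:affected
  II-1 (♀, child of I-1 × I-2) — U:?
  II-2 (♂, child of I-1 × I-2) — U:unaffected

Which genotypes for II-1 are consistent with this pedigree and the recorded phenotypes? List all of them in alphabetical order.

U/I-1 un ·: X^UX^U|X^UX^u
U/I-2 aff ·: X^uY
U/II-1 ? I-1×I-2: X^UX^u|X^uX^u
U/II-2 un I-1×I-2: X^UY
⇒ U over [I-1,I-2,II-1,II-2]: 3 consistent

II-1 ∈ {X^UX^u, X^uX^u}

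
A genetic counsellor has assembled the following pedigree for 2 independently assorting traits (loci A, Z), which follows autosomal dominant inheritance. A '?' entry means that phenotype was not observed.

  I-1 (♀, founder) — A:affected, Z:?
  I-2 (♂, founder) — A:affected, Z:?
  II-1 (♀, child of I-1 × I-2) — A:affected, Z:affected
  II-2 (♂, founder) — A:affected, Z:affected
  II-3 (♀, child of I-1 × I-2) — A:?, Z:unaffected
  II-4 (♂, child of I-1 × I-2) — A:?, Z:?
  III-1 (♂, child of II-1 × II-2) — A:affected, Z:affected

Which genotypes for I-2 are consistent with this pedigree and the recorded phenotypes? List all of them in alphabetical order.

A/I-1 aff ·: Aa|AA
A/I-2 aff ·: Aa|AA
A/II-1 aff I-1×I-2: Aa|AA
A/II-2 aff ·: Aa|AA
A/II-3 ? I-1×I-2: aa|Aa|AA
A/II-4 ? I-1×I-2: aa|Aa|AA
A/III-1 aff II-1×II-2: Aa|AA
⇒ A over [I-1,I-2,II-1,II-2,II-3,II-4,III-1]: 122 consistent
Z/I-1 ? ·: zz|Zz
Z/I-2 ? ·: zz|Zz
Z/II-1 aff I-1×I-2: Zz|ZZ
Z/II-2 aff ·: Zz|ZZ
Z/II-3 un I-1×I-2: zz
Z/II-4 ? I-1×I-2: zz|Zz|ZZ
Z/III-1 aff II-1×II-2: Zz|ZZ
⇒ Z over [I-1,I-2,II-1,II-2,II-3,II-4,III-1]: 37 consistent

I-2 ∈ {AA Zz, AA zz, Aa Zz, Aa zz}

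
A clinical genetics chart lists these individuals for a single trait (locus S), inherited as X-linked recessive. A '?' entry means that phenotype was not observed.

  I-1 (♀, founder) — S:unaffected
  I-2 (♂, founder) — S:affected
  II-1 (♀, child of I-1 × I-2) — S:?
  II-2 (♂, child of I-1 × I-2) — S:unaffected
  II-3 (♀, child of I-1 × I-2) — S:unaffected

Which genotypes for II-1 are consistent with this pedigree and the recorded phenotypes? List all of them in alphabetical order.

II-1 ∈ {X^SX^s, X^sX^s}

S/I-1 un ·: X^SX^S|X^SX^s
S/I-2 aff ·: X^sY
S/II-1 ? I-1×I-2: X^SX^s|X^sX^s
S/II-2 un I-1×I-2: X^SY
S/II-3 un I-1×I-2: X^SX^s
⇒ S over [I-1,I-2,II-1,II-2,II-3]: 3 consistent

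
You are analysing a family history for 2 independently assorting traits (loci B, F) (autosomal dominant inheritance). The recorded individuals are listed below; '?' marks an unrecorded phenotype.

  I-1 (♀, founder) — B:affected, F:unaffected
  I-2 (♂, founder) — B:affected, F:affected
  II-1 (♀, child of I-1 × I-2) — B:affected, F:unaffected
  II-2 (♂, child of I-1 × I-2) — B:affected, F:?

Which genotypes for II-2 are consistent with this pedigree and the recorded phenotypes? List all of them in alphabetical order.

B/I-1 aff ·: Bb|BB
B/I-2 aff ·: Bb|BB
B/II-1 aff I-1×I-2: Bb|BB
B/II-2 aff I-1×I-2: Bb|BB
⇒ B over [I-1,I-2,II-1,II-2]: 13 consistent
F/I-1 un ·: ff
F/I-2 aff ·: Ff
F/II-1 un I-1×I-2: ff
F/II-2 ? I-1×I-2: ff|Ff
⇒ F over [I-1,I-2,II-1,II-2]: 2 consistent

II-2 ∈ {BB Ff, BB ff, Bb Ff, Bb ff}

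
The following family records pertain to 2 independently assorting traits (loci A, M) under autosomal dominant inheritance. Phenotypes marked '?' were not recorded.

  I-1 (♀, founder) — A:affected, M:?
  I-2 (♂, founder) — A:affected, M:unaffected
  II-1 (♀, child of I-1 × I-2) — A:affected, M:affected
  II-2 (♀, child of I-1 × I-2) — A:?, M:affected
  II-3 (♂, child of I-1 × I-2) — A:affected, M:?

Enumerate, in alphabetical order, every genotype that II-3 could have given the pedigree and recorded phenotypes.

II-3 ∈ {AA Mm, AA mm, Aa Mm, Aa mm}

A/I-1 aff ·: Aa|AA
A/I-2 aff ·: Aa|AA
A/II-1 aff I-1×I-2: Aa|AA
A/II-2 ? I-1×I-2: aa|Aa|AA
A/II-3 aff I-1×I-2: Aa|AA
⇒ A over [I-1,I-2,II-1,II-2,II-3]: 29 consistent
M/I-1 ? ·: Mm|MM
M/I-2 un ·: mm
M/II-1 aff I-1×I-2: Mm
M/II-2 aff I-1×I-2: Mm
M/II-3 ? I-1×I-2: mm|Mm
⇒ M over [I-1,I-2,II-1,II-2,II-3]: 3 consistent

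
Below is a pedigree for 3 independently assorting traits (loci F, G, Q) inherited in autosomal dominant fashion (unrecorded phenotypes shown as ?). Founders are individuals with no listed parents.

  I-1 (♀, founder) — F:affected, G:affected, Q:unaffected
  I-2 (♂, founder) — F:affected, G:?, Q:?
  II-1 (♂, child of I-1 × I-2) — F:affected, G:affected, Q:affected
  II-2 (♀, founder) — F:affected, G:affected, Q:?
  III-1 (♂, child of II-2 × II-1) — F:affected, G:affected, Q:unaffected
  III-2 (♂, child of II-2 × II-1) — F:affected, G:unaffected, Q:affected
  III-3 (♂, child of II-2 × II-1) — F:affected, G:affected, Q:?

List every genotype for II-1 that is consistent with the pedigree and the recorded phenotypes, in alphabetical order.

F/I-1 aff ·: Ff|FF
F/I-2 aff ·: Ff|FF
F/II-1 aff I-1×I-2: Ff|FF
F/II-2 aff ·: Ff|FF
F/III-1 aff II-2×II-1: Ff|FF
F/III-2 aff II-2×II-1: Ff|FF
F/III-3 aff II-2×II-1: Ff|FF
⇒ F over [I-1,I-2,II-1,II-2,III-1,III-2,III-3]: 84 consistent
G/I-1 aff ·: Gg|GG
G/I-2 ? ·: gg|Gg|GG
G/II-1 aff I-1×I-2: Gg
G/II-2 aff ·: Gg
G/III-1 aff II-2×II-1: Gg|GG
G/III-2 un II-2×II-1: gg
G/III-3 aff II-2×II-1: Gg|GG
⇒ G over [I-1,I-2,II-1,II-2,III-1,III-2,III-3]: 20 consistent
Q/I-1 un ·: qq
Q/I-2 ? ·: Qq|QQ
Q/II-1 aff I-1×I-2: Qq
Q/II-2 ? ·: qq|Qq
Q/III-1 un II-2×II-1: qq
Q/III-2 aff II-2×II-1: Qq|QQ
Q/III-3 ? II-2×II-1: qq|Qq|QQ
⇒ Q over [I-1,I-2,II-1,II-2,III-1,III-2,III-3]: 16 consistent

II-1 ∈ {FF Gg Qq, Ff Gg Qq}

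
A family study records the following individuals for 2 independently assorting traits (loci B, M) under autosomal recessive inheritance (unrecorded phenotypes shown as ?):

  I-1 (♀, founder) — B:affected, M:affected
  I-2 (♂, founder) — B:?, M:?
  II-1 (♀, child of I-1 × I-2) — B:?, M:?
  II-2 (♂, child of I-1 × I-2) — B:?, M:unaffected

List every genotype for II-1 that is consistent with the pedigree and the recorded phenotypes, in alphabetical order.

B/I-1 aff ·: bb
B/I-2 ? ·: BB|Bb|bb
B/II-1 ? I-1×I-2: Bb|bb
B/II-2 ? I-1×I-2: Bb|bb
⇒ B over [I-1,I-2,II-1,II-2]: 6 consistent
M/I-1 aff ·: mm
M/I-2 ? ·: MM|Mm
M/II-1 ? I-1×I-2: Mm|mm
M/II-2 un I-1×I-2: Mm
⇒ M over [I-1,I-2,II-1,II-2]: 3 consistent

II-1 ∈ {Bb Mm, Bb mm, bb Mm, bb mm}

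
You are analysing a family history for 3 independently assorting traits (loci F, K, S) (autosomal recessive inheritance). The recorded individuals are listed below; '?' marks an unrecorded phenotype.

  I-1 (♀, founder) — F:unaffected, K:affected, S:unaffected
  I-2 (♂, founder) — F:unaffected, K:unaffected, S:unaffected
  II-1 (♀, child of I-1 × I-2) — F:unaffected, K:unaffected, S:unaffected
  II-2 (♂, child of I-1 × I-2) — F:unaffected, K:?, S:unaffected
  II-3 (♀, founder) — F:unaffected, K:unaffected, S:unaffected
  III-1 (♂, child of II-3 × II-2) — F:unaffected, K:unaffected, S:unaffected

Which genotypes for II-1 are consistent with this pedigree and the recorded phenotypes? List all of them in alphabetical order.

F/I-1 un ·: FF|Ff
F/I-2 un ·: FF|Ff
F/II-1 un I-1×I-2: FF|Ff
F/II-2 un I-1×I-2: FF|Ff
F/II-3 un ·: FF|Ff
F/III-1 un II-3×II-2: FF|Ff
⇒ F over [I-1,I-2,II-1,II-2,II-3,III-1]: 45 consistent
K/I-1 aff ·: kk
K/I-2 un ·: KK|Kk
K/II-1 un I-1×I-2: Kk
K/II-2 ? I-1×I-2: Kk|kk
K/II-3 un ·: KK|Kk
K/III-1 un II-3×II-2: KK|Kk
⇒ K over [I-1,I-2,II-1,II-2,II-3,III-1]: 10 consistent
S/I-1 un ·: SS|Ss
S/I-2 un ·: SS|Ss
S/II-1 un I-1×I-2: SS|Ss
S/II-2 un I-1×I-2: SS|Ss
S/II-3 un ·: SS|Ss
S/III-1 un II-3×II-2: SS|Ss
⇒ S over [I-1,I-2,II-1,II-2,II-3,III-1]: 45 consistent

II-1 ∈ {FF Kk SS, FF Kk Ss, Ff Kk SS, Ff Kk Ss}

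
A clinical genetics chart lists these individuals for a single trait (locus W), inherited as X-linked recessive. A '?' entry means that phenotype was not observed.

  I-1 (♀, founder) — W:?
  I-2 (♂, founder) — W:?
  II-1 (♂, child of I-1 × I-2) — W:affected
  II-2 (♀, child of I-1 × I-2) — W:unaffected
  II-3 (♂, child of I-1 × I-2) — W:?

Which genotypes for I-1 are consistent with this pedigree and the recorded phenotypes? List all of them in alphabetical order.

W/I-1 ? ·: X^WX^w|X^wX^w
W/I-2 ? ·: X^WY|X^wY
W/II-1 aff I-1×I-2: X^wY
W/II-2 un I-1×I-2: X^WX^W|X^WX^w
W/II-3 ? I-1×I-2: X^WY|X^wY
⇒ W over [I-1,I-2,II-1,II-2,II-3]: 7 consistent

I-1 ∈ {X^WX^w, X^wX^w}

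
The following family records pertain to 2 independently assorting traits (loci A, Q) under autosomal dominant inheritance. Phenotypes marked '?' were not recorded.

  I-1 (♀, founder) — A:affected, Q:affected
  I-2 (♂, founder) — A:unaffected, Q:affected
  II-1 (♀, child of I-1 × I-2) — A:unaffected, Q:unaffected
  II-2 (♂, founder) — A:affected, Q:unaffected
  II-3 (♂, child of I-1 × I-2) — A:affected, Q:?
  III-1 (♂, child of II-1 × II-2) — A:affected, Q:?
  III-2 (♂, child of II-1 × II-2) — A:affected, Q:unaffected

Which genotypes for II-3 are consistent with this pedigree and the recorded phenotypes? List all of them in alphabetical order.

A/I-1 aff ·: Aa
A/I-2 un ·: aa
A/II-1 un I-1×I-2: aa
A/II-2 aff ·: Aa|AA
A/II-3 aff I-1×I-2: Aa
A/III-1 aff II-1×II-2: Aa
A/III-2 aff II-1×II-2: Aa
⇒ A over [I-1,I-2,II-1,II-2,II-3,III-1,III-2]: 2 consistent
Q/I-1 aff ·: Qq
Q/I-2 aff ·: Qq
Q/II-1 un I-1×I-2: qq
Q/II-2 un ·: qq
Q/II-3 ? I-1×I-2: qq|Qq|QQ
Q/III-1 ? II-1×II-2: qq
Q/III-2 un II-1×II-2: qq
⇒ Q over [I-1,I-2,II-1,II-2,II-3,III-1,III-2]: 3 consistent

II-3 ∈ {Aa QQ, Aa Qq, Aa qq}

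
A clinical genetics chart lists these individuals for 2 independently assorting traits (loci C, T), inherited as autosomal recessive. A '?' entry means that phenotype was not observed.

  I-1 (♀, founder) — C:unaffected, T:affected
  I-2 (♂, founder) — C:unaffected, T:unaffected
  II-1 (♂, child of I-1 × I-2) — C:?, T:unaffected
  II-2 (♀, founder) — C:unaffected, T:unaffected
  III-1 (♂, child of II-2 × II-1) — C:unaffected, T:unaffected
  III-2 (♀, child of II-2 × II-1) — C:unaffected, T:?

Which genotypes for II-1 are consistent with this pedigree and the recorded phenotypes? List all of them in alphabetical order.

C/I-1 un ·: CC|Cc
C/I-2 un ·: CC|Cc
C/II-1 ? I-1×I-2: CC|Cc|cc
C/II-2 un ·: CC|Cc
C/III-1 un II-2×II-1: CC|Cc
C/III-2 un II-2×II-1: CC|Cc
⇒ C over [I-1,I-2,II-1,II-2,III-1,III-2]: 46 consistent
T/I-1 aff ·: tt
T/I-2 un ·: TT|Tt
T/II-1 un I-1×I-2: Tt
T/II-2 un ·: TT|Tt
T/III-1 un II-2×II-1: TT|Tt
T/III-2 ? II-2×II-1: TT|Tt|tt
⇒ T over [I-1,I-2,II-1,II-2,III-1,III-2]: 20 consistent

II-1 ∈ {CC Tt, Cc Tt, cc Tt}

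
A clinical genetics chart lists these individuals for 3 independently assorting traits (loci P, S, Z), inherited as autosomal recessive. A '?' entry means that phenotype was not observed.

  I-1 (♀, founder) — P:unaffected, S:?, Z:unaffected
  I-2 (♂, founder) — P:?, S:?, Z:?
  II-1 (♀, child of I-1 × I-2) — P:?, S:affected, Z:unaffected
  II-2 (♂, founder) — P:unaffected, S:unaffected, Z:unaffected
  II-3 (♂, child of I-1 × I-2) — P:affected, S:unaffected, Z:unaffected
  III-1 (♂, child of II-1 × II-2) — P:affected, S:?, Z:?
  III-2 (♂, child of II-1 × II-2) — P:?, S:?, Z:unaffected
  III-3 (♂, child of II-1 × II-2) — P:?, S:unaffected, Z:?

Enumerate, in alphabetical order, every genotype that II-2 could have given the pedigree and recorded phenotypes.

II-2 ∈ {Pp SS ZZ, Pp SS Zz, Pp Ss ZZ, Pp Ss Zz}

P/I-1 un ·: Pp
P/I-2 ? ·: Pp|pp
P/II-1 ? I-1×I-2: Pp|pp
P/II-2 un ·: Pp
P/II-3 aff I-1×I-2: pp
P/III-1 aff II-1×II-2: pp
P/III-2 ? II-1×II-2: PP|Pp|pp
P/III-3 ? II-1×II-2: PP|Pp|pp
⇒ P over [I-1,I-2,II-1,II-2,II-3,III-1,III-2,III-3]: 26 consistent
S/I-1 ? ·: Ss|ss
S/I-2 ? ·: Ss|ss
S/II-1 aff I-1×I-2: ss
S/II-2 un ·: SS|Ss
S/II-3 un I-1×I-2: SS|Ss
S/III-1 ? II-1×II-2: Ss|ss
S/III-2 ? II-1×II-2: Ss|ss
S/III-3 un II-1×II-2: Ss
⇒ S over [I-1,I-2,II-1,II-2,II-3,III-1,III-2,III-3]: 20 consistent
Z/I-1 un ·: ZZ|Zz
Z/I-2 ? ·: ZZ|Zz|zz
Z/II-1 un I-1×I-2: ZZ|Zz
Z/II-2 un ·: ZZ|Zz
Z/II-3 un I-1×I-2: ZZ|Zz
Z/III-1 ? II-1×II-2: ZZ|Zz|zz
Z/III-2 un II-1×II-2: ZZ|Zz
Z/III-3 ? II-1×II-2: ZZ|Zz|zz
⇒ Z over [I-1,I-2,II-1,II-2,II-3,III-1,III-2,III-3]: 271 consistent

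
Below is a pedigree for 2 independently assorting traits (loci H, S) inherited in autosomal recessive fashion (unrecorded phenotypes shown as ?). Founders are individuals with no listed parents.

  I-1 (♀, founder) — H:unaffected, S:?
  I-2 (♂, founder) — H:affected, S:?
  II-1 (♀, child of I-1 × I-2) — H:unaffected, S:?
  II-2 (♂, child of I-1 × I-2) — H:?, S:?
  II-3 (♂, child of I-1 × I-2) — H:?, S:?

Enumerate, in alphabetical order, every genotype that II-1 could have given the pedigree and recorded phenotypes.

H/I-1 un ·: HH|Hh
H/I-2 aff ·: hh
H/II-1 un I-1×I-2: Hh
H/II-2 ? I-1×I-2: Hh|hh
H/II-3 ? I-1×I-2: Hh|hh
⇒ H over [I-1,I-2,II-1,II-2,II-3]: 5 consistent
S/I-1 ? ·: SS|Ss|ss
S/I-2 ? ·: SS|Ss|ss
S/II-1 ? I-1×I-2: SS|Ss|ss
S/II-2 ? I-1×I-2: SS|Ss|ss
S/II-3 ? I-1×I-2: SS|Ss|ss
⇒ S over [I-1,I-2,II-1,II-2,II-3]: 63 consistent

II-1 ∈ {Hh SS, Hh Ss, Hh ss}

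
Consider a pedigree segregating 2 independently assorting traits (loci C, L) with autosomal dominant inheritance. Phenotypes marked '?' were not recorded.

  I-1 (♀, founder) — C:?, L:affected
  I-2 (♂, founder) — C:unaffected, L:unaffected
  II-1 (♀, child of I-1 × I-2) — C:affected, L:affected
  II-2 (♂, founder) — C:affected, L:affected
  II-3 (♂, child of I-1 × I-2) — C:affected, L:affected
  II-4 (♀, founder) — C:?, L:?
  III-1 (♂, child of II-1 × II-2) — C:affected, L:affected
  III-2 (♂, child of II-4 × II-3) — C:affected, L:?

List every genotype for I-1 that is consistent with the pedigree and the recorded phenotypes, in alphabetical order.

I-1 ∈ {CC LL, CC Ll, Cc LL, Cc Ll}

C/I-1 ? ·: Cc|CC
C/I-2 un ·: cc
C/II-1 aff I-1×I-2: Cc
C/II-2 aff ·: Cc|CC
C/II-3 aff I-1×I-2: Cc
C/II-4 ? ·: cc|Cc|CC
C/III-1 aff II-1×II-2: Cc|CC
C/III-2 aff II-4×II-3: Cc|CC
⇒ C over [I-1,I-2,II-1,II-2,II-3,II-4,III-1,III-2]: 40 consistent
L/I-1 aff ·: Ll|LL
L/I-2 un ·: ll
L/II-1 aff I-1×I-2: Ll
L/II-2 aff ·: Ll|LL
L/II-3 aff I-1×I-2: Ll
L/II-4 ? ·: ll|Ll|LL
L/III-1 aff II-1×II-2: Ll|LL
L/III-2 ? II-4×II-3: ll|Ll|LL
⇒ L over [I-1,I-2,II-1,II-2,II-3,II-4,III-1,III-2]: 56 consistent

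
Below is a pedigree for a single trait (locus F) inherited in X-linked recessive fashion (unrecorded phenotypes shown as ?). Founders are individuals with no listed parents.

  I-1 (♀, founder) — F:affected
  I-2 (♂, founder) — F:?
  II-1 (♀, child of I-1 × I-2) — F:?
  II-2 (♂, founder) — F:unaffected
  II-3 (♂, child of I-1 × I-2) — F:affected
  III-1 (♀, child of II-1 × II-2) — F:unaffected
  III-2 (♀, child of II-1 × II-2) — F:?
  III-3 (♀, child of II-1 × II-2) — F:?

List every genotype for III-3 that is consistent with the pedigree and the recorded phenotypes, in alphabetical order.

F/I-1 aff ·: X^fX^f
F/I-2 ? ·: X^FY|X^fY
F/II-1 ? I-1×I-2: X^FX^f|X^fX^f
F/II-2 un ·: X^FY
F/II-3 aff I-1×I-2: X^fY
F/III-1 un II-1×II-2: X^FX^F|X^FX^f
F/III-2 ? II-1×II-2: X^FX^F|X^FX^f
F/III-3 ? II-1×II-2: X^FX^F|X^FX^f
⇒ F over [I-1,I-2,II-1,II-2,II-3,III-1,III-2,III-3]: 9 consistent

III-3 ∈ {X^FX^F, X^FX^f}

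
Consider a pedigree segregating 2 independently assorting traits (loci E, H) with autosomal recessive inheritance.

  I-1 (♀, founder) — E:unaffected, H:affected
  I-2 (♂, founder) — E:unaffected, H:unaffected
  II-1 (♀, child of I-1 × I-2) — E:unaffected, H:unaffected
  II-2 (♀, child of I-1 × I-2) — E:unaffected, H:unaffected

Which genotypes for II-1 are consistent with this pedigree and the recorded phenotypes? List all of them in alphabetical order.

II-1 ∈ {EE Hh, Ee Hh}

E/I-1 un ·: EE|Ee
E/I-2 un ·: EE|Ee
E/II-1 un I-1×I-2: EE|Ee
E/II-2 un I-1×I-2: EE|Ee
⇒ E over [I-1,I-2,II-1,II-2]: 13 consistent
H/I-1 aff ·: hh
H/I-2 un ·: HH|Hh
H/II-1 un I-1×I-2: Hh
H/II-2 un I-1×I-2: Hh
⇒ H over [I-1,I-2,II-1,II-2]: 2 consistent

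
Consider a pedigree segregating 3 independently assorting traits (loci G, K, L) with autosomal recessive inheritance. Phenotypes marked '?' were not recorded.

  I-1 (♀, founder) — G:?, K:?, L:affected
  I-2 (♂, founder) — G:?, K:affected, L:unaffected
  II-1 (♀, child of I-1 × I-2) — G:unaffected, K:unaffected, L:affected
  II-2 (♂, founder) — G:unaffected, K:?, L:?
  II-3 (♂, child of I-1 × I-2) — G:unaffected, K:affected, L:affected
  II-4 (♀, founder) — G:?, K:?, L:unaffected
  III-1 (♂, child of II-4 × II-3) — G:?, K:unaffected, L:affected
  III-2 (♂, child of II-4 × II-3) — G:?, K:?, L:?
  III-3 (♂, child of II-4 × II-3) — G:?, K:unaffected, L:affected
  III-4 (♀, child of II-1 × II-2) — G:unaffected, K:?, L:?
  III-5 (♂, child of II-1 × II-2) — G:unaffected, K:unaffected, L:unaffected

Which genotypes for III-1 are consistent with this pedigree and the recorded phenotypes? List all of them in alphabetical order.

III-1 ∈ {GG Kk ll, Gg Kk ll, gg Kk ll}

G/I-1 ? ·: GG|Gg|gg
G/I-2 ? ·: GG|Gg|gg
G/II-1 un I-1×I-2: GG|Gg
G/II-2 un ·: GG|Gg
G/II-3 un I-1×I-2: GG|Gg
G/II-4 ? ·: GG|Gg|gg
G/III-1 ? II-4×II-3: GG|Gg|gg
G/III-2 ? II-4×II-3: GG|Gg|gg
G/III-3 ? II-4×II-3: GG|Gg|gg
G/III-4 un II-1×II-2: GG|Gg
G/III-5 un II-1×II-2: GG|Gg
⇒ G over [I-1,I-2,II-1,II-2,II-3,II-4,III-1,III-2,III-3,III-4,III-5]: 3493 consistent
K/I-1 ? ·: Kk
K/I-2 aff ·: kk
K/II-1 un I-1×I-2: Kk
K/II-2 ? ·: KK|Kk|kk
K/II-3 aff I-1×I-2: kk
K/II-4 ? ·: KK|Kk
K/III-1 un II-4×II-3: Kk
K/III-2 ? II-4×II-3: Kk|kk
K/III-3 un II-4×II-3: Kk
K/III-4 ? II-1×II-2: KK|Kk|kk
K/III-5 un II-1×II-2: KK|Kk
⇒ K over [I-1,I-2,II-1,II-2,II-3,II-4,III-1,III-2,III-3,III-4,III-5]: 36 consistent
L/I-1 aff ·: ll
L/I-2 un ·: Ll
L/II-1 aff I-1×I-2: ll
L/II-2 ? ·: LL|Ll
L/II-3 aff I-1×I-2: ll
L/II-4 un ·: Ll
L/III-1 aff II-4×II-3: ll
L/III-2 ? II-4×II-3: Ll|ll
L/III-3 aff II-4×II-3: ll
L/III-4 ? II-1×II-2: Ll|ll
L/III-5 un II-1×II-2: Ll
⇒ L over [I-1,I-2,II-1,II-2,II-3,II-4,III-1,III-2,III-3,III-4,III-5]: 6 consistent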